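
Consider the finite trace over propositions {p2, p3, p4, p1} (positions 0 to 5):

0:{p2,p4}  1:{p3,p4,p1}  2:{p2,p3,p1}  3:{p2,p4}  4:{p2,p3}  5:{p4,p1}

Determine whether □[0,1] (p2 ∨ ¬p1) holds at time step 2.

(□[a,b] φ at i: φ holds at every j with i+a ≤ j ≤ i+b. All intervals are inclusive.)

Check (p2 ∨ ¬p1) at every j in [2,3]:
  j=2: true
  j=3: true
All positions satisfy it → formula holds.

Holds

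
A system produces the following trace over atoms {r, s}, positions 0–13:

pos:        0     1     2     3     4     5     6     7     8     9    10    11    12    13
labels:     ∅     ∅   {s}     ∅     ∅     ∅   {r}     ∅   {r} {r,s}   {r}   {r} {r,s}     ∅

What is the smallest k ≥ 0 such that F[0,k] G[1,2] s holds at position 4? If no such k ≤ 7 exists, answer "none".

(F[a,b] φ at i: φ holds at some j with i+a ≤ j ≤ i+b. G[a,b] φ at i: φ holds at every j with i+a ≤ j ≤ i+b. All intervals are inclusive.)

Scan j = 4,5,… for G[1,2] s:
  j=4: fails
  j=5: fails
  j=6: fails
  j=7: fails
  j=8: fails
  j=9: fails
  j=10: fails
  j=11: fails
No j in [4,11] satisfies it → none.

none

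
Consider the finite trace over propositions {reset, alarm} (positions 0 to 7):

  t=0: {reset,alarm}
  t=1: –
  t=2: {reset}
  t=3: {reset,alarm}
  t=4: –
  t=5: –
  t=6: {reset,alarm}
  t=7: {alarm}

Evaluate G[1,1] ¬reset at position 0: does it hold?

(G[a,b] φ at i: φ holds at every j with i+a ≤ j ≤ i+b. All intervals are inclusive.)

Check ¬reset at every j in [1,1]:
  j=1: true
All positions satisfy it → formula holds.

Yes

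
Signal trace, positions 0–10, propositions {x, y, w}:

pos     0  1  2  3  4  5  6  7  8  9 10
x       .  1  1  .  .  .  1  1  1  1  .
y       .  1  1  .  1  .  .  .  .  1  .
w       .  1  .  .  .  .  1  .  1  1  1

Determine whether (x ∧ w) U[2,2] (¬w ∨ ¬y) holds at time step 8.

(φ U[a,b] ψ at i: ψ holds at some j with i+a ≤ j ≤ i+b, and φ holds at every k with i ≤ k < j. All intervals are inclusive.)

Need some j in [10,10] with (¬w ∨ ¬y), and (x ∧ w) at every k in [8,j-1].
  j=10: (¬w ∨ ¬y) holds; (x ∧ w) holds at every k in [8,9] → satisfied.

True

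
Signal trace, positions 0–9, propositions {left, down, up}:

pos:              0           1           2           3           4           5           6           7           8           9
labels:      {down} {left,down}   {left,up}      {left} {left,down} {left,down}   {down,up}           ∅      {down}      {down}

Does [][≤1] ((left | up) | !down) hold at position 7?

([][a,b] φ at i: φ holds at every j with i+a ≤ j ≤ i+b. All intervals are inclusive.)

Does not hold

Check ((left | up) | !down) at every j in [7,8]:
  j=7: true
  j=8: false
Fails at j=8 → formula fails.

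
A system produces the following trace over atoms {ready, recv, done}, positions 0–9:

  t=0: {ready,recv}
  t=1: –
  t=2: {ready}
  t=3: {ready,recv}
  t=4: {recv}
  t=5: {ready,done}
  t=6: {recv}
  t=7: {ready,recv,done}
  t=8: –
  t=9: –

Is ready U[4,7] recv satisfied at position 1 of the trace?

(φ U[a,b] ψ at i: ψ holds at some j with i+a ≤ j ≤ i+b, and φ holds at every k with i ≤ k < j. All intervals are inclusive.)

Does not hold

Need some j in [5,8] with recv, and ready at every k in [1,j-1].
  j=5: recv false.
  j=6: recv holds, but ready fails at k=1 → not this j.
  j=7: recv holds, but ready fails at k=1 → not this j.
  j=8: recv false.
No j in the window works → until fails.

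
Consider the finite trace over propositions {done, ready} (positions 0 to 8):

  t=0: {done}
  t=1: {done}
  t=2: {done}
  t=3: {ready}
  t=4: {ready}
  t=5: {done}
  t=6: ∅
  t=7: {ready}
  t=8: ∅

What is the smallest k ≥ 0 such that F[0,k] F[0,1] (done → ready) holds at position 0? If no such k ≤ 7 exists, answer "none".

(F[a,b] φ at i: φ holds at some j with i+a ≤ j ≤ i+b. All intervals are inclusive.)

Scan j = 0,1,… for F[0,1] (done → ready):
  j=0: fails
  j=1: fails
  j=2: holds
First hit at j=2, so smallest k = 2-0 = 2.

2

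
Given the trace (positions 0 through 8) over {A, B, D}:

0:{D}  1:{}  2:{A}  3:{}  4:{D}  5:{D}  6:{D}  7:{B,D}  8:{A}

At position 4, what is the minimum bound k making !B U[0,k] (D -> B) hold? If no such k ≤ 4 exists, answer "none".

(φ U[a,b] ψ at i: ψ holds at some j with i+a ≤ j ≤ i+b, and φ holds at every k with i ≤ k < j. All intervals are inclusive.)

Need earliest j ≥ 4 with (D -> B), and !B at every k in [4,j-1].
  j=4: rhs fails.
  j=5: rhs fails.
  j=6: rhs fails.
  j=7: rhs holds; lhs holds on [4,6]. k = 3.

3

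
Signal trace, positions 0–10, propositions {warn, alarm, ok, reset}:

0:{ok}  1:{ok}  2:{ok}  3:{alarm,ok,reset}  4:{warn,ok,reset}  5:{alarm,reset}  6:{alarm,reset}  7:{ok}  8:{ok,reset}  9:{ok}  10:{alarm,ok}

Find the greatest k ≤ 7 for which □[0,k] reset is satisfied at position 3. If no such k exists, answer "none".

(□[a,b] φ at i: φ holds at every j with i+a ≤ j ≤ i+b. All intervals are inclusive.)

3

reset must hold from j=3 onward; find where it first fails.
  j=3: holds
  j=4: holds
  j=5: holds
  j=6: holds
  j=7: fails
Holds on [3,6], so largest k = 3.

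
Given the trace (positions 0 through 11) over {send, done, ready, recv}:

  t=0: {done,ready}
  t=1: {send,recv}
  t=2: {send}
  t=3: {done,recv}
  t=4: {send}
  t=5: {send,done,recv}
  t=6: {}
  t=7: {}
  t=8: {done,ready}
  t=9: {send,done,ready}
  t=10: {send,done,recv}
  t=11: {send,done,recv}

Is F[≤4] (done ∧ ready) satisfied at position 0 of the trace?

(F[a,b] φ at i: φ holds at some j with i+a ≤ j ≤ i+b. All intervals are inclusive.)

Check (done ∧ ready) at each j in [0,4]:
  j=0: true
  j=1: false
  j=2: false
  j=3: false
  j=4: false
Found at j=0 → formula holds.

Holds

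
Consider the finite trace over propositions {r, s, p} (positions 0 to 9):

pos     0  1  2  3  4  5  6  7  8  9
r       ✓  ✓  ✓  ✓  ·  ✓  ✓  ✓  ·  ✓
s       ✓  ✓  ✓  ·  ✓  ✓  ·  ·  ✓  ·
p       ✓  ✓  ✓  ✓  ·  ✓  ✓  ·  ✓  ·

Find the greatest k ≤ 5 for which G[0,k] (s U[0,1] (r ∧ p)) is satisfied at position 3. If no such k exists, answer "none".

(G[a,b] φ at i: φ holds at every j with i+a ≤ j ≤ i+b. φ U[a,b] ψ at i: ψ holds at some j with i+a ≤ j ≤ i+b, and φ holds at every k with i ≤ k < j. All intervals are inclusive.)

(s U[0,1] (r ∧ p)) must hold from j=3 onward; find where it first fails.
  j=3: holds
  j=4: holds
  j=5: holds
  j=6: holds
  j=7: fails
Holds on [3,6], so largest k = 3.

3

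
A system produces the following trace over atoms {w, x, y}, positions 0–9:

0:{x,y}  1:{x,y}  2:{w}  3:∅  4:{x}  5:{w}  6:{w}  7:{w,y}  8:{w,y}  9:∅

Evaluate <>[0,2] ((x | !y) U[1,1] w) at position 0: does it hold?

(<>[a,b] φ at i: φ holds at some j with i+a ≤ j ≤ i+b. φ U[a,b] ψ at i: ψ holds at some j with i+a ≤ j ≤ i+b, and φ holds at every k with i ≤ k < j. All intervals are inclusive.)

Check ((x | !y) U[1,1] w) at each j in [0,2]:
  j=0: fails
  j=1: holds
  j=2: fails
Found at j=1 → formula holds.

Holds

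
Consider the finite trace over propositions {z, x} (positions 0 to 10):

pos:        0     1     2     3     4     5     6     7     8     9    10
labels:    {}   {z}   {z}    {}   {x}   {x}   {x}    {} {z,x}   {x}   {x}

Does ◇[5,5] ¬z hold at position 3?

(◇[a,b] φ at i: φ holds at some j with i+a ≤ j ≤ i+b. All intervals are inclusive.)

Check ¬z at each j in [8,8]:
  j=8: false
No position in the window satisfies it → formula fails.

No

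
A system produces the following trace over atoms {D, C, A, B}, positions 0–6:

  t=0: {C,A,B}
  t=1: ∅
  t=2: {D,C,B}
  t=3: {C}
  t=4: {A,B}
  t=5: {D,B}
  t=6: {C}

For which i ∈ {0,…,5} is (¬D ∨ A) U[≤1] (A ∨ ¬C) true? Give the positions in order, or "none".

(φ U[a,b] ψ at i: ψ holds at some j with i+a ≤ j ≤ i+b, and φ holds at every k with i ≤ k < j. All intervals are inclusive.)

0, 1, 3, 4, 5

Evaluate at each i in [0,5]:
  i=0: ✓ (rhs at j=0)
  i=1: ✓ (rhs at j=1)
  i=2: ✗ (no rhs in [2,3])
  i=3: ✓ (rhs at j=4; lhs holds on [3,3])
  i=4: ✓ (rhs at j=4)
  i=5: ✓ (rhs at j=5)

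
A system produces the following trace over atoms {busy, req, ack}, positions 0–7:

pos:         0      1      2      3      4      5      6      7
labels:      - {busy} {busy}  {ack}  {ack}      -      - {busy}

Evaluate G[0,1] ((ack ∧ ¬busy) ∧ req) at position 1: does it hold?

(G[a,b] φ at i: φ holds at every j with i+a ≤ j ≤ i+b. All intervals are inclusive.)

Does not hold

Check ((ack ∧ ¬busy) ∧ req) at every j in [1,2]:
  j=1: false
  j=2: false
Fails at j=1 → formula fails.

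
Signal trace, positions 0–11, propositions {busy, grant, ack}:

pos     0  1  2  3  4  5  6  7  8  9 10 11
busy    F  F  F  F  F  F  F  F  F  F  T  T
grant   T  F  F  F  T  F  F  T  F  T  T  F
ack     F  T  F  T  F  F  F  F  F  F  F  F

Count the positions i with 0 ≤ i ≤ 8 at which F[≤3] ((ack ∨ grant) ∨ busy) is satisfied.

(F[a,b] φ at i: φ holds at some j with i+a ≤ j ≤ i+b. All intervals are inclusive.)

Evaluate at each i in [0,8]:
  i=0: ✓ (witness j=0)
  i=1: ✓ (witness j=1)
  i=2: ✓ (witness j=3)
  i=3: ✓ (witness j=3)
  i=4: ✓ (witness j=4)
  i=5: ✓ (witness j=7)
  i=6: ✓ (witness j=7)
  i=7: ✓ (witness j=7)
  i=8: ✓ (witness j=9)
Positions where it holds: {0, 1, 2, 3, 4, 5, 6, 7, 8} → 9.

9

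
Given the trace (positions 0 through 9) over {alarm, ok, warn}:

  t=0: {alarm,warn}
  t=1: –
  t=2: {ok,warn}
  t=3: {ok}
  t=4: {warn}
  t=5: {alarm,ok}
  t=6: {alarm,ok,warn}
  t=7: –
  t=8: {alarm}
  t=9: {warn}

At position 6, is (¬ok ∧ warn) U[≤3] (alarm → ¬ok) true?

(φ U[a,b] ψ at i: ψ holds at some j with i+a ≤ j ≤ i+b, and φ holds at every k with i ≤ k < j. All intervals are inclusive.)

Does not hold

Need some j in [6,9] with (alarm → ¬ok), and (¬ok ∧ warn) at every k in [6,j-1].
  j=6: (alarm → ¬ok) false.
  j=7: (alarm → ¬ok) holds, but (¬ok ∧ warn) fails at k=6 → not this j.
  j=8: (alarm → ¬ok) holds, but (¬ok ∧ warn) fails at k=6 → not this j.
  j=9: (alarm → ¬ok) holds, but (¬ok ∧ warn) fails at k=6 → not this j.
No j in the window works → until fails.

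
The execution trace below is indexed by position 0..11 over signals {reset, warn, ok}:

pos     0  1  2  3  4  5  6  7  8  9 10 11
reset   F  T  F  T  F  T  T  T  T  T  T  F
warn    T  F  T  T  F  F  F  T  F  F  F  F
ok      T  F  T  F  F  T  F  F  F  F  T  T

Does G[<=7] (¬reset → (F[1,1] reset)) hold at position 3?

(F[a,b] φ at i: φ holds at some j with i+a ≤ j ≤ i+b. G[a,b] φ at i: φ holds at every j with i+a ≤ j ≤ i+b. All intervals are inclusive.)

Yes

Check (¬reset → (F[1,1] reset)) at every j in [3,10]:
  j=3: antecedent false → ✓
  j=4: antecedent true; consequent holds (witness at 5) → ✓
  j=5: antecedent false → ✓
  j=6: antecedent false → ✓
  j=7: antecedent false → ✓
  j=8: antecedent false → ✓
  j=9: antecedent false → ✓
  j=10: antecedent false → ✓
All positions satisfy it → formula holds.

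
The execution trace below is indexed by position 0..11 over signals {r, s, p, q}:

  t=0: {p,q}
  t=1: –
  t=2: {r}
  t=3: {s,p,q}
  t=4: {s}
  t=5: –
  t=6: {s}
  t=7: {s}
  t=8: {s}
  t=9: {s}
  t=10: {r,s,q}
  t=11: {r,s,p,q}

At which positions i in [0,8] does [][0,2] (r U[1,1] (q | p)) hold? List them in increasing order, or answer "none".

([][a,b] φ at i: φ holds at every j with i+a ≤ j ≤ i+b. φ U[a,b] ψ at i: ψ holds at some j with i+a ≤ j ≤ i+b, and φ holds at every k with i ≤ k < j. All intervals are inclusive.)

none

Evaluate at each i in [0,8]:
  i=0: ✗ (fails at j=0)
  i=1: ✗ (fails at j=1)
  i=2: ✗ (fails at j=3)
  i=3: ✗ (fails at j=3)
  i=4: ✗ (fails at j=4)
  i=5: ✗ (fails at j=5)
  i=6: ✗ (fails at j=6)
  i=7: ✗ (fails at j=7)
  i=8: ✗ (fails at j=8)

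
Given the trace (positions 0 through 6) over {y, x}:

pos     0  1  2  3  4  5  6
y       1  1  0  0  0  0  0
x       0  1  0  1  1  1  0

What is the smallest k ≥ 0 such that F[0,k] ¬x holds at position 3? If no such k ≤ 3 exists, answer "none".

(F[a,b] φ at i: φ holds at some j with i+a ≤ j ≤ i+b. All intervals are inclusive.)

3

Scan j = 3,4,… for ¬x:
  j=3: fails
  j=4: fails
  j=5: fails
  j=6: holds
First hit at j=6, so smallest k = 6-3 = 3.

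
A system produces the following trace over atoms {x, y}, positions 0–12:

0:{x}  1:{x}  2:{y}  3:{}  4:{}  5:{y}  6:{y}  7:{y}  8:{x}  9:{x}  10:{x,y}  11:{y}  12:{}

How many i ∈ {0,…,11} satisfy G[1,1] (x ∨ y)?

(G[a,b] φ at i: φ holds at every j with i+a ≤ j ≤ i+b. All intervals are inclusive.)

9

Evaluate at each i in [0,11]:
  i=0: ✓ (all of [1,1])
  i=1: ✓ (all of [2,2])
  i=2: ✗ (fails at j=3)
  i=3: ✗ (fails at j=4)
  i=4: ✓ (all of [5,5])
  i=5: ✓ (all of [6,6])
  i=6: ✓ (all of [7,7])
  i=7: ✓ (all of [8,8])
  i=8: ✓ (all of [9,9])
  i=9: ✓ (all of [10,10])
  i=10: ✓ (all of [11,11])
  i=11: ✗ (fails at j=12)
Positions where it holds: {0, 1, 4, 5, 6, 7, 8, 9, 10} → 9.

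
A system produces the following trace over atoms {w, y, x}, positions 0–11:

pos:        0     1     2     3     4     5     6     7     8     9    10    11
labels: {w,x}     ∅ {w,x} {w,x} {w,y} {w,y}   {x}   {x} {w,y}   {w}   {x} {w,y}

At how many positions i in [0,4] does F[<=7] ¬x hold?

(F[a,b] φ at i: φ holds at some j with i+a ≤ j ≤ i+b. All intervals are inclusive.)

Evaluate at each i in [0,4]:
  i=0: ✓ (witness j=1)
  i=1: ✓ (witness j=1)
  i=2: ✓ (witness j=4)
  i=3: ✓ (witness j=4)
  i=4: ✓ (witness j=4)
Positions where it holds: {0, 1, 2, 3, 4} → 5.

5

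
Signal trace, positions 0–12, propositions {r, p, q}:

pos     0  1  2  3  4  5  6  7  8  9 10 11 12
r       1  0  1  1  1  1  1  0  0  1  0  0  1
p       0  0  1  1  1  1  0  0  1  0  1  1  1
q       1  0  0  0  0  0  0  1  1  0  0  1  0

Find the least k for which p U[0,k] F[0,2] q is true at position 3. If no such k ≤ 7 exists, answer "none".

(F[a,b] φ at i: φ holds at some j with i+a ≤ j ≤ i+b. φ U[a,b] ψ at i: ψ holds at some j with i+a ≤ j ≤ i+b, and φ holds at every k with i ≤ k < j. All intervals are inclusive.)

Need earliest j ≥ 3 with F[0,2] q, and p at every k in [3,j-1].
  j=3: rhs fails.
  j=4: rhs fails.
  j=5: rhs holds; lhs holds on [3,4]. k = 2.

2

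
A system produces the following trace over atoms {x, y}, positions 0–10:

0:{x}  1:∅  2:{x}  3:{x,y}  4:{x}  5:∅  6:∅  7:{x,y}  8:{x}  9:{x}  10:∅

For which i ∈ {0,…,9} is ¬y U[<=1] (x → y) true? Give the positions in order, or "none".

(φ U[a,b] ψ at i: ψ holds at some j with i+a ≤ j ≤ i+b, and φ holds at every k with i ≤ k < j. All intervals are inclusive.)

Evaluate at each i in [0,9]:
  i=0: ✓ (rhs at j=1; lhs holds on [0,0])
  i=1: ✓ (rhs at j=1)
  i=2: ✓ (rhs at j=3; lhs holds on [2,2])
  i=3: ✓ (rhs at j=3)
  i=4: ✓ (rhs at j=5; lhs holds on [4,4])
  i=5: ✓ (rhs at j=5)
  i=6: ✓ (rhs at j=6)
  i=7: ✓ (rhs at j=7)
  i=8: ✗ (no rhs in [8,9])
  i=9: ✓ (rhs at j=10; lhs holds on [9,9])

0, 1, 2, 3, 4, 5, 6, 7, 9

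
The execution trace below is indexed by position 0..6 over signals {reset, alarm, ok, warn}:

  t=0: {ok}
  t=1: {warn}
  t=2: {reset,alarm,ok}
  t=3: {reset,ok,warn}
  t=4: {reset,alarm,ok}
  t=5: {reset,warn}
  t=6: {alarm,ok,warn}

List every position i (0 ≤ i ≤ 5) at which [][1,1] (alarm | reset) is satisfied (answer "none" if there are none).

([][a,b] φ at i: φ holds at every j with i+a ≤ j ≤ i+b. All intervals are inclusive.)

Evaluate at each i in [0,5]:
  i=0: ✗ (fails at j=1)
  i=1: ✓ (all of [2,2])
  i=2: ✓ (all of [3,3])
  i=3: ✓ (all of [4,4])
  i=4: ✓ (all of [5,5])
  i=5: ✓ (all of [6,6])

1, 2, 3, 4, 5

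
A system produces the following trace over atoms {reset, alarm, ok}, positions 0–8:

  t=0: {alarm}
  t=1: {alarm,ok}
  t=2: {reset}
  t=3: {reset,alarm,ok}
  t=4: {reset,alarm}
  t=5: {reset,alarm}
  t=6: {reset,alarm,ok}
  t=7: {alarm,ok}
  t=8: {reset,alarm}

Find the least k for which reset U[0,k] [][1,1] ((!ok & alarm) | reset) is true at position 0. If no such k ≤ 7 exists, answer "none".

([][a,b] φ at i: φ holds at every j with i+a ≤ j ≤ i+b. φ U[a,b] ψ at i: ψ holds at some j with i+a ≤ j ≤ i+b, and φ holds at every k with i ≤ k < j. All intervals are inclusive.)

Need earliest j ≥ 0 with [][1,1] ((!ok & alarm) | reset), and reset at every k in [0,j-1].
  j=0: rhs fails.
  j=1: rhs holds but lhs fails at k=0.
  j=2: rhs holds but lhs fails at k=0.
  j=3: rhs holds but lhs fails at k=0.
  j=4: rhs holds but lhs fails at k=0.
  j=5: rhs holds but lhs fails at k=0.
  j=6: rhs fails.
  j=7: rhs holds but lhs fails at k=0.
No witness within the range → none.

none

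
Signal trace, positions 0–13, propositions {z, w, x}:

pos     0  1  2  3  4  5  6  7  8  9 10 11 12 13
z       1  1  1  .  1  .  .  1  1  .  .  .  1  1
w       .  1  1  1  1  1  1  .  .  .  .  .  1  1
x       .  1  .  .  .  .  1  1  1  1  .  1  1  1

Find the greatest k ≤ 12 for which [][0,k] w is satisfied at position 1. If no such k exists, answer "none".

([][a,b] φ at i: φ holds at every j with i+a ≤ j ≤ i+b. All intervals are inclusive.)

5

w must hold from j=1 onward; find where it first fails.
  j=1: holds
  j=2: holds
  j=3: holds
  j=4: holds
  j=5: holds
  j=6: holds
  j=7: fails
Holds on [1,6], so largest k = 5.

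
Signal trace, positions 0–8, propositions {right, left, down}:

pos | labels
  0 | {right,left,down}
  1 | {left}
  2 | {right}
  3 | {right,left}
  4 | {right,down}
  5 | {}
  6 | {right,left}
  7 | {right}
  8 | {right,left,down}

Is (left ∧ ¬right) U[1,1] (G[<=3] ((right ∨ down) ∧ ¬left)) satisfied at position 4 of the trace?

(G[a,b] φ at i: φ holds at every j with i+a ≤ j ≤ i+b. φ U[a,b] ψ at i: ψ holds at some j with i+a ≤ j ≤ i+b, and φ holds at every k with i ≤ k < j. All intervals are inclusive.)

Does not hold

Need some j in [5,5] with G[<=3] ((right ∨ down) ∧ ¬left), and (left ∧ ¬right) at every k in [4,j-1].
  j=5: G[<=3] ((right ∨ down) ∧ ¬left) — fails at 5.
No j in the window works → until fails.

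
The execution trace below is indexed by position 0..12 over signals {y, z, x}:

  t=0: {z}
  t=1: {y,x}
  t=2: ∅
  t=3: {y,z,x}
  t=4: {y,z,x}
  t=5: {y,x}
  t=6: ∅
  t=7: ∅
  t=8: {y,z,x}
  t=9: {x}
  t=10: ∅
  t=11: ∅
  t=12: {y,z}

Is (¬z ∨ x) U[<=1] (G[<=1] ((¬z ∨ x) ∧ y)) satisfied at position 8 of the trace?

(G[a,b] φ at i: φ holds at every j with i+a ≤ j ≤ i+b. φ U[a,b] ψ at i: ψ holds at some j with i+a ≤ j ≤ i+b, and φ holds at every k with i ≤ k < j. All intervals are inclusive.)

No

Need some j in [8,9] with G[<=1] ((¬z ∨ x) ∧ y), and (¬z ∨ x) at every k in [8,j-1].
  j=8: G[<=1] ((¬z ∨ x) ∧ y) — fails at 9.
  j=9: G[<=1] ((¬z ∨ x) ∧ y) — fails at 9.
No j in the window works → until fails.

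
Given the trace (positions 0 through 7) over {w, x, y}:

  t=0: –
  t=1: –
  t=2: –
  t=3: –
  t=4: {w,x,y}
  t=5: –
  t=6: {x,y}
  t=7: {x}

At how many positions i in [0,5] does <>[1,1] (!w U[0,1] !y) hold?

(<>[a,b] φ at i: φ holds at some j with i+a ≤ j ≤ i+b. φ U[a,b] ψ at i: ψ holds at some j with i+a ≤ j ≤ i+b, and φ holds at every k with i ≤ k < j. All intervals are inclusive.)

5

Evaluate at each i in [0,5]:
  i=0: ✓ (witness j=1)
  i=1: ✓ (witness j=2)
  i=2: ✓ (witness j=3)
  i=3: ✗ (none in [4,4])
  i=4: ✓ (witness j=5)
  i=5: ✓ (witness j=6)
Positions where it holds: {0, 1, 2, 4, 5} → 5.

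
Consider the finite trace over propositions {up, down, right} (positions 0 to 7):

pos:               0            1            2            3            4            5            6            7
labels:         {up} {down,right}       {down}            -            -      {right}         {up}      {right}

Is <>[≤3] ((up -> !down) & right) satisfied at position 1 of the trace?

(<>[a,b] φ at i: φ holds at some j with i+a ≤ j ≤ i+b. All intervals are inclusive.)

Check ((up -> !down) & right) at each j in [1,4]:
  j=1: true
  j=2: false
  j=3: false
  j=4: false
Found at j=1 → formula holds.

Yes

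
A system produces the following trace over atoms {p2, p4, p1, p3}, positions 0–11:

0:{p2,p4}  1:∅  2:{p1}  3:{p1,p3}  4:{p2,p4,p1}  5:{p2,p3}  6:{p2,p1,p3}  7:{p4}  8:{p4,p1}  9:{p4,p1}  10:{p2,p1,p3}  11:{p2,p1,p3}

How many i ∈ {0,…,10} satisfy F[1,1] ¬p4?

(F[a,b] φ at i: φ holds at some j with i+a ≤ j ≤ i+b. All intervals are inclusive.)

Evaluate at each i in [0,10]:
  i=0: ✓ (witness j=1)
  i=1: ✓ (witness j=2)
  i=2: ✓ (witness j=3)
  i=3: ✗ (none in [4,4])
  i=4: ✓ (witness j=5)
  i=5: ✓ (witness j=6)
  i=6: ✗ (none in [7,7])
  i=7: ✗ (none in [8,8])
  i=8: ✗ (none in [9,9])
  i=9: ✓ (witness j=10)
  i=10: ✓ (witness j=11)
Positions where it holds: {0, 1, 2, 4, 5, 9, 10} → 7.

7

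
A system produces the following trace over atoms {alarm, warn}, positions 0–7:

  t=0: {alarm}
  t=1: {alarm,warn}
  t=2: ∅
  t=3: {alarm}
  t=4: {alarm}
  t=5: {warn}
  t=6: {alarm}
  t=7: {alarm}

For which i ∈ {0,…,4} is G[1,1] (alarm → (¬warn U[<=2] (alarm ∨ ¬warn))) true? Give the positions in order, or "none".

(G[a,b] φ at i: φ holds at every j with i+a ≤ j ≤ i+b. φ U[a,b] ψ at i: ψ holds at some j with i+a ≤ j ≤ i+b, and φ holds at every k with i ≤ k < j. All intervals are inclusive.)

Evaluate at each i in [0,4]:
  i=0: ✓ (all of [1,1])
  i=1: ✓ (all of [2,2])
  i=2: ✓ (all of [3,3])
  i=3: ✓ (all of [4,4])
  i=4: ✓ (all of [5,5])

0, 1, 2, 3, 4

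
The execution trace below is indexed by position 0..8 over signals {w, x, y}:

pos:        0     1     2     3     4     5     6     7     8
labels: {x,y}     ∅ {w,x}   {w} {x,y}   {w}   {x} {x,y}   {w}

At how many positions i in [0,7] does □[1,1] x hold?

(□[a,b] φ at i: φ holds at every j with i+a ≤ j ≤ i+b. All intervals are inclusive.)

4

Evaluate at each i in [0,7]:
  i=0: ✗ (fails at j=1)
  i=1: ✓ (all of [2,2])
  i=2: ✗ (fails at j=3)
  i=3: ✓ (all of [4,4])
  i=4: ✗ (fails at j=5)
  i=5: ✓ (all of [6,6])
  i=6: ✓ (all of [7,7])
  i=7: ✗ (fails at j=8)
Positions where it holds: {1, 3, 5, 6} → 4.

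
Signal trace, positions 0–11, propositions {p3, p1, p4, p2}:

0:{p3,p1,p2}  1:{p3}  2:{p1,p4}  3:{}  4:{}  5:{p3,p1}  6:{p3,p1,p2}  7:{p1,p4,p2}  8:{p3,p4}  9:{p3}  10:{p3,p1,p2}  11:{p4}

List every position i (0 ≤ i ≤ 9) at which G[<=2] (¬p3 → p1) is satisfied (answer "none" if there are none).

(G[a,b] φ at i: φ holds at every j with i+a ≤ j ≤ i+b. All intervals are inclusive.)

0, 5, 6, 7, 8

Evaluate at each i in [0,9]:
  i=0: ✓ (all of [0,2])
  i=1: ✗ (fails at j=3)
  i=2: ✗ (fails at j=3)
  i=3: ✗ (fails at j=3)
  i=4: ✗ (fails at j=4)
  i=5: ✓ (all of [5,7])
  i=6: ✓ (all of [6,8])
  i=7: ✓ (all of [7,9])
  i=8: ✓ (all of [8,10])
  i=9: ✗ (fails at j=11)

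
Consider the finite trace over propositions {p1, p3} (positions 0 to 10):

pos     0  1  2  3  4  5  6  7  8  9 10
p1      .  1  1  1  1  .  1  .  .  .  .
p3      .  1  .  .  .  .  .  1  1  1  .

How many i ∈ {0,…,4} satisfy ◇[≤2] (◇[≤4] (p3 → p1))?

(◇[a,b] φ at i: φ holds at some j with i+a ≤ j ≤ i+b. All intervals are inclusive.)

Evaluate at each i in [0,4]:
  i=0: ✓ (witness j=0)
  i=1: ✓ (witness j=1)
  i=2: ✓ (witness j=2)
  i=3: ✓ (witness j=3)
  i=4: ✓ (witness j=4)
Positions where it holds: {0, 1, 2, 3, 4} → 5.

5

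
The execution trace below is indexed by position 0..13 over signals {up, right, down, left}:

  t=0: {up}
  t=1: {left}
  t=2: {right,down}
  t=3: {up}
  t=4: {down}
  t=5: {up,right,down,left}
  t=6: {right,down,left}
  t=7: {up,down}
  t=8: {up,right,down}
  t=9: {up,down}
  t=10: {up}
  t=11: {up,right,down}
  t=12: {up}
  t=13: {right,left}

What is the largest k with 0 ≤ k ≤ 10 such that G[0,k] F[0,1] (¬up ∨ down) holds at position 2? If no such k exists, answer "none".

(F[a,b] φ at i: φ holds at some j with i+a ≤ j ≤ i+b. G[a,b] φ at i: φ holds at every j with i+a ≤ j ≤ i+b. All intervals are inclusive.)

F[0,1] (¬up ∨ down) must hold from j=2 onward; find where it first fails.
  j=2: holds
  j=3: holds
  j=4: holds
  j=5: holds
  j=6: holds
  j=7: holds
  j=8: holds
  j=9: holds
  j=10: holds
  j=11: holds
  j=12: holds
Holds through j=12; largest k = 10.

10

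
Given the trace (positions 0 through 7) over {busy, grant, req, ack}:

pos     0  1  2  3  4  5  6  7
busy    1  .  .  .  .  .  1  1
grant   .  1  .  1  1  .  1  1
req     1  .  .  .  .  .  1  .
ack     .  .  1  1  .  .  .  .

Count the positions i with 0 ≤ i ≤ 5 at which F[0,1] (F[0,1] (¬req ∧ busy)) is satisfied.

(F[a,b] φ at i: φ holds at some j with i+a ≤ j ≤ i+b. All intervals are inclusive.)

Evaluate at each i in [0,5]:
  i=0: ✗ (none in [0,1])
  i=1: ✗ (none in [1,2])
  i=2: ✗ (none in [2,3])
  i=3: ✗ (none in [3,4])
  i=4: ✗ (none in [4,5])
  i=5: ✓ (witness j=6)
Positions where it holds: {5} → 1.

1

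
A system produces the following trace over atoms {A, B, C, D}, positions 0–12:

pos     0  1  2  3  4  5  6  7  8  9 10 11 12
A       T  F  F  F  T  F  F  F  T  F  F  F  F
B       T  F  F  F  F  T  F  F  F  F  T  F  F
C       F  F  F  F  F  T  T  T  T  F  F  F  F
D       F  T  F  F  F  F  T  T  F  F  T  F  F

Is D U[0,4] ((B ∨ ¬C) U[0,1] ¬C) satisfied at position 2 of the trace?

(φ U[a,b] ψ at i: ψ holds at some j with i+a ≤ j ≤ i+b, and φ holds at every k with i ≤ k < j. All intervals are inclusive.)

Holds

Need some j in [2,6] with ((B ∨ ¬C) U[0,1] ¬C), and D at every k in [2,j-1].
  j=2: ((B ∨ ¬C) U[0,1] ¬C) holds; no prefix to check → satisfied.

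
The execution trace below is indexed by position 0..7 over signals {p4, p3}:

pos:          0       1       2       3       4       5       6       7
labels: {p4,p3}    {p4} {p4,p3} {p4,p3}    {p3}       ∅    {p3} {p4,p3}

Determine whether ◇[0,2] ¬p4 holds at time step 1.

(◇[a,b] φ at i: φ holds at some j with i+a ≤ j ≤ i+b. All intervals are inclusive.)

Check ¬p4 at each j in [1,3]:
  j=1: false
  j=2: false
  j=3: false
No position in the window satisfies it → formula fails.

Does not hold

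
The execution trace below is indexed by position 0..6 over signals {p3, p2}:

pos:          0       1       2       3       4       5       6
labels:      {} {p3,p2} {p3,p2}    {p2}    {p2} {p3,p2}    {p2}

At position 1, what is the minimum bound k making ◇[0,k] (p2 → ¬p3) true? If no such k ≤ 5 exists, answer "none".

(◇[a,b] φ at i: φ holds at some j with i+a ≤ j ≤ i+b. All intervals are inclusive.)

2

Scan j = 1,2,… for (p2 → ¬p3):
  j=1: fails
  j=2: fails
  j=3: holds
First hit at j=3, so smallest k = 3-1 = 2.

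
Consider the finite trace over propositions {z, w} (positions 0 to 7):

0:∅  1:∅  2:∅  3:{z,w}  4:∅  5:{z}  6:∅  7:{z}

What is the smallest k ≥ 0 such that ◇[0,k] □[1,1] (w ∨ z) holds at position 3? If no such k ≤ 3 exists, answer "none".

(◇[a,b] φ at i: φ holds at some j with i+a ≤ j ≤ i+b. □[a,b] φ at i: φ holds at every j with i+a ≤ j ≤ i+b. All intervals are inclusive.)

1

Scan j = 3,4,… for □[1,1] (w ∨ z):
  j=3: fails
  j=4: holds
First hit at j=4, so smallest k = 4-3 = 1.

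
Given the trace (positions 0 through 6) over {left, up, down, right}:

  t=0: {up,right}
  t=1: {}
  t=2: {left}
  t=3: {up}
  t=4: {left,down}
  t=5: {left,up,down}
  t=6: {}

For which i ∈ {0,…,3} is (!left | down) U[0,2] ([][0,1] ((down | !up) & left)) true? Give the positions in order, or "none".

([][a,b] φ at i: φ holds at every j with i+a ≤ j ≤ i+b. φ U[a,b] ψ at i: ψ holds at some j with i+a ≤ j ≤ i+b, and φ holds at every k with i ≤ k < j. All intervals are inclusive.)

3

Evaluate at each i in [0,3]:
  i=0: ✗ (no rhs in [0,2])
  i=1: ✗ (no rhs in [1,3])
  i=2: ✗ (lhs fails at k=2 before rhs at j=4)
  i=3: ✓ (rhs at j=4; lhs holds on [3,3])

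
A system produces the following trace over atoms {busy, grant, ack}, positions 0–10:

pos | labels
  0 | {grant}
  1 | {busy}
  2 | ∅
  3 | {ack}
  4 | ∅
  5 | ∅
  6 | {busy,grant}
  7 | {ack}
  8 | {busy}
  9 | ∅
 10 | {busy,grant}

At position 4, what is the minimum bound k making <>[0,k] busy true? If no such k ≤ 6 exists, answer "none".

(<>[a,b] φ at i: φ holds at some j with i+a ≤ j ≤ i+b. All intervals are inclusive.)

Scan j = 4,5,… for busy:
  j=4: fails
  j=5: fails
  j=6: holds
First hit at j=6, so smallest k = 6-4 = 2.

2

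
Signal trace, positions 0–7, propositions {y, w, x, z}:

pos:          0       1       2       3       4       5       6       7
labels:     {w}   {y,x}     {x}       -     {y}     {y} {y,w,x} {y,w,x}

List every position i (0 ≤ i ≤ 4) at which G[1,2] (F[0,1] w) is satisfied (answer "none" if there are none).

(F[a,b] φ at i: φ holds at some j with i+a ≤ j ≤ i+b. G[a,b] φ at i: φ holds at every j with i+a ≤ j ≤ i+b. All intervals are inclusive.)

Evaluate at each i in [0,4]:
  i=0: ✗ (fails at j=1)
  i=1: ✗ (fails at j=2)
  i=2: ✗ (fails at j=3)
  i=3: ✗ (fails at j=4)
  i=4: ✓ (all of [5,6])

4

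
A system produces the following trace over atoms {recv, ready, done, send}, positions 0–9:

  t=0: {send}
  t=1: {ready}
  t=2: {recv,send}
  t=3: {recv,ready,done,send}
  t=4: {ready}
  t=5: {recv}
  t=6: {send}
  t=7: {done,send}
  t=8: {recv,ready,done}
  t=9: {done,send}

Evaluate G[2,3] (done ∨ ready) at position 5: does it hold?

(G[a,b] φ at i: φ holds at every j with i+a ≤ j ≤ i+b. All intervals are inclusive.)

Check (done ∨ ready) at every j in [7,8]:
  j=7: true
  j=8: true
All positions satisfy it → formula holds.

True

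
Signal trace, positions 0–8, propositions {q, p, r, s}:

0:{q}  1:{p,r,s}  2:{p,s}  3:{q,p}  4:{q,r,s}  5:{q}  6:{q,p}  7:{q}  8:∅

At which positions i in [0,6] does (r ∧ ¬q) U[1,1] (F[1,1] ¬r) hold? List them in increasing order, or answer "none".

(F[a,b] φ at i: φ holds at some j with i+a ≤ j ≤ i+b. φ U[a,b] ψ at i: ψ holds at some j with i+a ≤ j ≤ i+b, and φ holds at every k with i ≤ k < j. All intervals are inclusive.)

Evaluate at each i in [0,6]:
  i=0: ✗ (lhs fails at k=0 before rhs at j=1)
  i=1: ✓ (rhs at j=2; lhs holds on [1,1])
  i=2: ✗ (no rhs in [3,3])
  i=3: ✗ (lhs fails at k=3 before rhs at j=4)
  i=4: ✗ (lhs fails at k=4 before rhs at j=5)
  i=5: ✗ (lhs fails at k=5 before rhs at j=6)
  i=6: ✗ (lhs fails at k=6 before rhs at j=7)

1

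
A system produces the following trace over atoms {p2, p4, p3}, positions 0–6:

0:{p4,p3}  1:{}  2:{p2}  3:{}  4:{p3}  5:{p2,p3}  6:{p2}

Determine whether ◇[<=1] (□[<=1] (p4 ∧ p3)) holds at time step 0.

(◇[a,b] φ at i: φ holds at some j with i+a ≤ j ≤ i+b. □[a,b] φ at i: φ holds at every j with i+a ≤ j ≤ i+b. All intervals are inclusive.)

Check □[<=1] (p4 ∧ p3) at each j in [0,1]:
  j=0: fails at 1
  j=1: fails at 1
No position in the window satisfies it → formula fails.

No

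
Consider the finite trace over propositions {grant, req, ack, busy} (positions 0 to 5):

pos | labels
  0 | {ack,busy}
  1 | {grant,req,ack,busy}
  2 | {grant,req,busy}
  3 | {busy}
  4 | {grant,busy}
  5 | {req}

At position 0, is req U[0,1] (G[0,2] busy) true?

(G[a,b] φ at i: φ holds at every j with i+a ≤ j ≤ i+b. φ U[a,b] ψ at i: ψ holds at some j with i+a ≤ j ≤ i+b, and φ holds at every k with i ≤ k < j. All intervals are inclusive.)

True

Need some j in [0,1] with G[0,2] busy, and req at every k in [0,j-1].
  j=0: G[0,2] busy holds; no prefix to check → satisfied.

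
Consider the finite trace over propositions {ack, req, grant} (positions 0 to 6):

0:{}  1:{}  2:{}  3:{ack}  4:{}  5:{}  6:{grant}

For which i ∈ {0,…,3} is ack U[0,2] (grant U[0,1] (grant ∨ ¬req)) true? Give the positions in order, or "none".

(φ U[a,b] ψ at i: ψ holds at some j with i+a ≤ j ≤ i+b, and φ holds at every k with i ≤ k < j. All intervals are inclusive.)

0, 1, 2, 3

Evaluate at each i in [0,3]:
  i=0: ✓ (rhs at j=0)
  i=1: ✓ (rhs at j=1)
  i=2: ✓ (rhs at j=2)
  i=3: ✓ (rhs at j=3)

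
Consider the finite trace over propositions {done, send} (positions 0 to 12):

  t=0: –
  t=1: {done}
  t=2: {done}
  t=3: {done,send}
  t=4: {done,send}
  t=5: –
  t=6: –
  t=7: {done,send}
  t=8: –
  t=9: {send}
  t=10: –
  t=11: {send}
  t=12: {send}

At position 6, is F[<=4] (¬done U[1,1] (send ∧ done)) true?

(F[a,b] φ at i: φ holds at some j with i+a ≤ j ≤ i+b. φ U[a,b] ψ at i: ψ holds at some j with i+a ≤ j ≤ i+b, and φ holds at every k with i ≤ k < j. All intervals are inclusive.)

Check (¬done U[1,1] (send ∧ done)) at each j in [6,10]:
  j=6: holds
  j=7: fails
  j=8: fails
  j=9: fails
  j=10: fails
Found at j=6 → formula holds.

True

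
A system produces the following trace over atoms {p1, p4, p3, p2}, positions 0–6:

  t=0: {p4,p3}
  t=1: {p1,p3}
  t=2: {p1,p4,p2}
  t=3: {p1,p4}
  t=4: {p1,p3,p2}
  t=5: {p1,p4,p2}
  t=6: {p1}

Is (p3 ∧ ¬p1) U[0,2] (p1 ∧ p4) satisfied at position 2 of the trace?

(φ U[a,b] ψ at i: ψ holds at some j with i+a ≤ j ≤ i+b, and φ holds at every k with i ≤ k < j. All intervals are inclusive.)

Need some j in [2,4] with (p1 ∧ p4), and (p3 ∧ ¬p1) at every k in [2,j-1].
  j=2: (p1 ∧ p4) holds; no prefix to check → satisfied.

Holds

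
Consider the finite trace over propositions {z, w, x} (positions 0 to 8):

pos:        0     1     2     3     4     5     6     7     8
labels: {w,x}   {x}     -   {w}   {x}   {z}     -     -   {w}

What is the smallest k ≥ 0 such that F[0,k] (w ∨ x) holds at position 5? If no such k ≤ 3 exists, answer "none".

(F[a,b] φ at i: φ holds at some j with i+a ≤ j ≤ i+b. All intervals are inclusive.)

Scan j = 5,6,… for (w ∨ x):
  j=5: fails
  j=6: fails
  j=7: fails
  j=8: holds
First hit at j=8, so smallest k = 8-5 = 3.

3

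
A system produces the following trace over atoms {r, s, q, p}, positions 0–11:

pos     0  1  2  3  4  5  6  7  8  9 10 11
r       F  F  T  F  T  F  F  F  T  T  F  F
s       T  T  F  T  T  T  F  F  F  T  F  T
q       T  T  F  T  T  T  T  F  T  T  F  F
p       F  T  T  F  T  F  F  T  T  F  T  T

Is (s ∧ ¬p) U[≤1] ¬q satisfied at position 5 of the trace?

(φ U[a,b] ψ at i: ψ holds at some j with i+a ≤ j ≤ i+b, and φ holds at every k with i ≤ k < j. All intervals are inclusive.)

False

Need some j in [5,6] with ¬q, and (s ∧ ¬p) at every k in [5,j-1].
  j=5: ¬q false.
  j=6: ¬q false.
No j in the window works → until fails.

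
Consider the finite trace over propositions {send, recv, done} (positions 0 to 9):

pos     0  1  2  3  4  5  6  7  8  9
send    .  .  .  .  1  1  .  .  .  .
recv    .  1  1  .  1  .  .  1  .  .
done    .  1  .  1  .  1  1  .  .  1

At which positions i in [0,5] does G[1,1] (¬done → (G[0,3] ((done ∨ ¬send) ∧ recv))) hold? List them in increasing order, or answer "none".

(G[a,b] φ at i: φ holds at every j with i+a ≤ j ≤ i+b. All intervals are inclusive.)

Evaluate at each i in [0,5]:
  i=0: ✓ (all of [1,1])
  i=1: ✗ (fails at j=2)
  i=2: ✓ (all of [3,3])
  i=3: ✗ (fails at j=4)
  i=4: ✓ (all of [5,5])
  i=5: ✓ (all of [6,6])

0, 2, 4, 5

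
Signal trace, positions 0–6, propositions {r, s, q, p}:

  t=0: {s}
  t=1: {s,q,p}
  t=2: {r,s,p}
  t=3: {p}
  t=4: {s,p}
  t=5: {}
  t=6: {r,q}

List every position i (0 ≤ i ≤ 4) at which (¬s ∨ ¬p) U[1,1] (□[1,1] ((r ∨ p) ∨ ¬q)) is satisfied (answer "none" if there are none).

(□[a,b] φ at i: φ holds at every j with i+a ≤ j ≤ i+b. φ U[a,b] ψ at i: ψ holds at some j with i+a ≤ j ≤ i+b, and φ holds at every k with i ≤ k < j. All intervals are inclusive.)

0, 3

Evaluate at each i in [0,4]:
  i=0: ✓ (rhs at j=1; lhs holds on [0,0])
  i=1: ✗ (lhs fails at k=1 before rhs at j=2)
  i=2: ✗ (lhs fails at k=2 before rhs at j=3)
  i=3: ✓ (rhs at j=4; lhs holds on [3,3])
  i=4: ✗ (lhs fails at k=4 before rhs at j=5)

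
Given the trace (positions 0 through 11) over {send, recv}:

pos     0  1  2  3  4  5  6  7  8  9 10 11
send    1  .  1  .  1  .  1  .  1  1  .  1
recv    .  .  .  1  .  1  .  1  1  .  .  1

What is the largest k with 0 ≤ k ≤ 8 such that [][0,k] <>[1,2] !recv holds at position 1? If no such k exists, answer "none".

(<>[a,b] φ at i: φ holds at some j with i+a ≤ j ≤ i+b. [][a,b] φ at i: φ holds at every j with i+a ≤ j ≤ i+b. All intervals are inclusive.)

4

<>[1,2] !recv must hold from j=1 onward; find where it first fails.
  j=1: holds
  j=2: holds
  j=3: holds
  j=4: holds
  j=5: holds
  j=6: fails
Holds on [1,5], so largest k = 4.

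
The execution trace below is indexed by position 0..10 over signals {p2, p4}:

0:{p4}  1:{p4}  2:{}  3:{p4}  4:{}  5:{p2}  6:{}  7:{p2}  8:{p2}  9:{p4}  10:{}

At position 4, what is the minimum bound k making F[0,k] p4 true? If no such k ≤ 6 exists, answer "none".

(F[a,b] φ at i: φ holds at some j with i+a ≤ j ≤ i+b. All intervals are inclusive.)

Scan j = 4,5,… for p4:
  j=4: fails
  j=5: fails
  j=6: fails
  j=7: fails
  j=8: fails
  j=9: holds
First hit at j=9, so smallest k = 9-4 = 5.

5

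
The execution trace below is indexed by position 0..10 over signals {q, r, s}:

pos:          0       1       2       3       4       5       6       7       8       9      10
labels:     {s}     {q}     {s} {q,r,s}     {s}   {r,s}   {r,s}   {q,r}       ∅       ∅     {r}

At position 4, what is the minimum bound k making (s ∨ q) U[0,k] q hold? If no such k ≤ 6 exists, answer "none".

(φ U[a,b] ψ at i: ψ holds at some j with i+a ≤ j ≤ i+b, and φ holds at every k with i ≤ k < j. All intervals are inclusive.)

Need earliest j ≥ 4 with q, and (s ∨ q) at every k in [4,j-1].
  j=4: rhs fails.
  j=5: rhs fails.
  j=6: rhs fails.
  j=7: rhs holds; lhs holds on [4,6]. k = 3.

3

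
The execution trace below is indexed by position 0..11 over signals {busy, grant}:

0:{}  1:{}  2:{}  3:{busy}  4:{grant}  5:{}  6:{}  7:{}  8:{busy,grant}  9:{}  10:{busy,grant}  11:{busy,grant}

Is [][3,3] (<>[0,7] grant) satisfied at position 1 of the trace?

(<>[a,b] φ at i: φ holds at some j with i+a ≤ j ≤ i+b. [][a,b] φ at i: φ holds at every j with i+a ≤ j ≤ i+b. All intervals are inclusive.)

True

Check <>[0,7] grant at every j in [4,4]:
  j=4: holds (witness at 4)
All positions satisfy it → formula holds.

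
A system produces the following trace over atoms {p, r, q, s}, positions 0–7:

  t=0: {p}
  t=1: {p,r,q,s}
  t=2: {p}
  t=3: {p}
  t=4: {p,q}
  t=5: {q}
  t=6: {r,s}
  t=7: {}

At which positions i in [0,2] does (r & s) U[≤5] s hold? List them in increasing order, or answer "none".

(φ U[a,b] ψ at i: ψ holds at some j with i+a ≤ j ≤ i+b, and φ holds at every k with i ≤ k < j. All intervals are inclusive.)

Evaluate at each i in [0,2]:
  i=0: ✗ (lhs fails at k=0 before rhs at j=1)
  i=1: ✓ (rhs at j=1)
  i=2: ✗ (lhs fails at k=2 before rhs at j=6)

1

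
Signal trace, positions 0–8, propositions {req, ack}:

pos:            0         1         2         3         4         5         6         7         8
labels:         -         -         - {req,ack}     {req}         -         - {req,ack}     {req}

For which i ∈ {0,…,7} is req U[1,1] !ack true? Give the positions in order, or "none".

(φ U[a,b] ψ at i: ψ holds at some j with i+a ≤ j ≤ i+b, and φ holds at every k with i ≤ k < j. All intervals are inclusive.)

3, 4, 7

Evaluate at each i in [0,7]:
  i=0: ✗ (lhs fails at k=0 before rhs at j=1)
  i=1: ✗ (lhs fails at k=1 before rhs at j=2)
  i=2: ✗ (no rhs in [3,3])
  i=3: ✓ (rhs at j=4; lhs holds on [3,3])
  i=4: ✓ (rhs at j=5; lhs holds on [4,4])
  i=5: ✗ (lhs fails at k=5 before rhs at j=6)
  i=6: ✗ (no rhs in [7,7])
  i=7: ✓ (rhs at j=8; lhs holds on [7,7])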